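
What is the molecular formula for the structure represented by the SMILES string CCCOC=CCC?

C7H14O

Heavy atoms from the SMILES: 7 C, 1 O.
Implicit hydrogens by atom environment:
  3 × C: 2 H each → 6
  2 × C: 3 H each → 6
  2 × C: 1 H each → 2
  1 × O: no H
  Total hydrogens = 14.
Molecular formula: C7H14O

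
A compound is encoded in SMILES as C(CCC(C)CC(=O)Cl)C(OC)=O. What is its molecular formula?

C9H15ClO3

Heavy atoms from the SMILES: 9 C, 1 Cl, 3 O.
Implicit hydrogens by atom environment:
  4 × C: 2 H each → 8
  3 × O: no H
  2 × C: 3 H each → 6
  2 × C: no H
  1 × C: 1 H
  1 × Cl: no H
  Total hydrogens = 15.
Molecular formula: C9H15ClO3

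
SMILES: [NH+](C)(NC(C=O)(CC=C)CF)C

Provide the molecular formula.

C8H16FN2O+

Heavy atoms from the SMILES: 8 C, 1 F, 2 N, 1 O.
Implicit hydrogens by atom environment:
  3 × C: 2 H each → 6
  2 × C: 3 H each → 6
  2 × C: 1 H each → 2
  1 × C: no H
  1 × F: no H
  1 × N: 1 H
  1 × N (charge +1): 1 H
  1 × O: no H
  Total hydrogens = 16.
Net charge +1.
Molecular formula: C8H16FN2O+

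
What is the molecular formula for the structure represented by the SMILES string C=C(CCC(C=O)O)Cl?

Heavy atoms from the SMILES: 6 C, 1 Cl, 2 O.
Implicit hydrogens by atom environment:
  3 × C: 2 H each → 6
  2 × C: 1 H each → 2
  1 × C: no H
  1 × Cl: no H
  1 × O: 1 H
  1 × O: no H
  Total hydrogens = 9.
Molecular formula: C6H9ClO2

C6H9ClO2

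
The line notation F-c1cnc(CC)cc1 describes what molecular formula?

Heavy atoms from the SMILES: 7 C, 1 F, 1 N.
Implicit hydrogens by atom environment:
  3 × C (aromatic): 1 H each → 3
  2 × C (aromatic): no H
  1 × C: 3 H
  1 × C: 2 H
  1 × F: no H
  1 × N (aromatic): no H
  Total hydrogens = 8.
Molecular formula: C7H8FN

C7H8FN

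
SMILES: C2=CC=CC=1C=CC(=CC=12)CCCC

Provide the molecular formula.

Heavy atoms from the SMILES: 14 C.
Implicit hydrogens by atom environment:
  7 × C (aromatic): 1 H each → 7
  3 × C: 2 H each → 6
  3 × C (aromatic): no H
  1 × C: 3 H
  Total hydrogens = 16.
Molecular formula: C14H16

C14H16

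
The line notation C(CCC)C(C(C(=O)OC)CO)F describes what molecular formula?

C9H17FO3

Heavy atoms from the SMILES: 9 C, 1 F, 3 O.
Implicit hydrogens by atom environment:
  4 × C: 2 H each → 8
  2 × C: 3 H each → 6
  2 × C: 1 H each → 2
  2 × O: no H
  1 × C: no H
  1 × F: no H
  1 × O: 1 H
  Total hydrogens = 17.
Molecular formula: C9H17FO3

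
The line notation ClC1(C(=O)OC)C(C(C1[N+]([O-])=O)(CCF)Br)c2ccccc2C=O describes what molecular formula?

Heavy atoms from the SMILES: 1 Br, 15 C, 1 Cl, 1 F, 1 N, 5 O.
Implicit hydrogens by atom environment:
  4 × C (aromatic): 1 H each → 4
  4 × O: no H
  3 × C: 1 H each → 3
  3 × C: no H
  2 × C: 2 H each → 4
  2 × C (aromatic): no H
  1 × Br: no H
  1 × C: 3 H
  1 × Cl: no H
  1 × F: no H
  1 × N (charge +1): no H
  1 × O (charge -1): no H
  Total hydrogens = 14.
Molecular formula: C15H14BrClFNO5

C15H14BrClFNO5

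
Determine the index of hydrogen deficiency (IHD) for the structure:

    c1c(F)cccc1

4

Molecular formula from the SMILES: C6H5F.
DoU = (2C + 2 + N − H − X)/2 = (2·6 + 2 + 0 − 5 − 1)/2 = 8/2 = 4.
(Structurally: 1 ring(s) + 3 π bond(s) = 4.)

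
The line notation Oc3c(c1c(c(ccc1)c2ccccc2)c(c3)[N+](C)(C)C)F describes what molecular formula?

C19H19FNO+

Heavy atoms from the SMILES: 19 C, 1 F, 1 N, 1 O.
Implicit hydrogens by atom environment:
  9 × C (aromatic): 1 H each → 9
  7 × C (aromatic): no H
  3 × C: 3 H each → 9
  1 × F: no H
  1 × N (charge +1): no H
  1 × O: 1 H
  Total hydrogens = 19.
Net charge +1.
Molecular formula: C19H19FNO+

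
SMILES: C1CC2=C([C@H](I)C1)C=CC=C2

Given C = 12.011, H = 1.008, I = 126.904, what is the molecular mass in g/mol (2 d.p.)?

258.10

Molecular formula: C10H11I.
M = 10×12.011 + 11×1.008 + 1×126.904 = 258.10 g/mol.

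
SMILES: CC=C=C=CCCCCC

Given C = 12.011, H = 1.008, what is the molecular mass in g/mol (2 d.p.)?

136.24

Molecular formula: C10H16.
M = 10×12.011 + 16×1.008 = 136.24 g/mol.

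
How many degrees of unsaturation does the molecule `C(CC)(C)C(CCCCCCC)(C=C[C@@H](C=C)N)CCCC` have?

Molecular formula from the SMILES: C21H41N.
DoU = (2C + 2 + N − H − X)/2 = (2·21 + 2 + 1 − 41 − 0)/2 = 4/2 = 2.
(Structurally: 0 ring(s) + 2 π bond(s) = 2.)

2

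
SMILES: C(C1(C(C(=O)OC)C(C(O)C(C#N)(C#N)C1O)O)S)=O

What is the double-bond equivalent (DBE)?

7

Molecular formula from the SMILES: C11H12N2O6S.
DoU = (2C + 2 + N − H − X)/2 = (2·11 + 2 + 2 − 12 − 0)/2 = 14/2 = 7.
(Structurally: 1 ring(s) + 6 π bond(s) = 7.)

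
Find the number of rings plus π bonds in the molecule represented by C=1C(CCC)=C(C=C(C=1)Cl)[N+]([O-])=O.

Molecular formula from the SMILES: C9H10ClNO2.
DoU = (2C + 2 + N − H − X)/2 = (2·9 + 2 + 1 − 10 − 1)/2 = 10/2 = 5.
(Structurally: 1 ring(s) + 4 π bond(s) = 5.)

5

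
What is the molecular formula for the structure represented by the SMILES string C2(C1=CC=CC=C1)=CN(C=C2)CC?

C12H13N

Heavy atoms from the SMILES: 12 C, 1 N.
Implicit hydrogens by atom environment:
  8 × C (aromatic): 1 H each → 8
  2 × C (aromatic): no H
  1 × C: 3 H
  1 × C: 2 H
  1 × N (aromatic): no H
  Total hydrogens = 13.
Molecular formula: C12H13N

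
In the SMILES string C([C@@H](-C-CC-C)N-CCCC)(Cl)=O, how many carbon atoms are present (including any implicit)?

The symbol for carbon appears 10 times in the SMILES. (Cl is a single chlorine, not C + l.)

10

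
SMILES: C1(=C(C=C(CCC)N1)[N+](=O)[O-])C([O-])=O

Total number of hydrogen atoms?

9

Hydrogens are implicit in SMILES; fill each atom to its normal valence:
  3 × C (aromatic): no H
  2 × C: 2 H each → 4
  2 × O: no H
  2 × O (charge -1): no H
  1 × C: 3 H
  1 × C (aromatic): 1 H
  1 × C: no H
  1 × N (aromatic): 1 H
  1 × N (charge +1): no H
  Total hydrogens = 9.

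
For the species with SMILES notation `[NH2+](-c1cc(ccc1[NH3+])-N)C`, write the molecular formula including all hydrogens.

[C7H13N3]2+

Heavy atoms from the SMILES: 7 C, 3 N.
Implicit hydrogens by atom environment:
  3 × C (aromatic): 1 H each → 3
  3 × C (aromatic): no H
  1 × C: 3 H
  1 × N (charge +1): 3 H
  1 × N: 2 H
  1 × N (charge +1): 2 H
  Total hydrogens = 13.
Net charge +2.
Molecular formula: [C7H13N3]2+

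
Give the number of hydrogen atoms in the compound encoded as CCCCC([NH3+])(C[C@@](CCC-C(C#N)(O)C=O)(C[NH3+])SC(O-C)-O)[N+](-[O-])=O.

32

Hydrogens are implicit in SMILES; fill each atom to its normal valence:
  8 × C: 2 H each → 16
  4 × C: no H
  3 × O: no H
  2 × C: 3 H each → 6
  2 × C: 1 H each → 2
  2 × N (charge +1): 3 H each → 6
  2 × O: 1 H each → 2
  1 × N (charge +1): no H
  1 × N: no H
  1 × O (charge -1): no H
  1 × S: no H
  Total hydrogens = 32.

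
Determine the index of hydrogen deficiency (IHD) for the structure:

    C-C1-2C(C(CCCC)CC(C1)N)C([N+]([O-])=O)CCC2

3

Molecular formula from the SMILES: C15H28N2O2.
DoU = (2C + 2 + N − H − X)/2 = (2·15 + 2 + 2 − 28 − 0)/2 = 6/2 = 3.
(Structurally: 2 ring(s) + 1 π bond(s) = 3.)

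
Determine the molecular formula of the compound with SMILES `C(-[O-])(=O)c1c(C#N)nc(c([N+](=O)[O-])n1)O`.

Heavy atoms from the SMILES: 6 C, 4 N, 5 O.
Implicit hydrogens by atom environment:
  4 × C (aromatic): no H
  2 × C: no H
  2 × N (aromatic): no H
  2 × O: no H
  2 × O (charge -1): no H
  1 × N: no H
  1 × N (charge +1): no H
  1 × O: 1 H
  Total hydrogens = 1.
Net charge -1.
Molecular formula: C6HN4O5-

C6HN4O5-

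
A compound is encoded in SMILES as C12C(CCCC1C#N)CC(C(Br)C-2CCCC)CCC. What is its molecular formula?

C18H30BrN

Heavy atoms from the SMILES: 1 Br, 18 C, 1 N.
Implicit hydrogens by atom environment:
  9 × C: 2 H each → 18
  6 × C: 1 H each → 6
  2 × C: 3 H each → 6
  1 × Br: no H
  1 × C: no H
  1 × N: no H
  Total hydrogens = 30.
Molecular formula: C18H30BrN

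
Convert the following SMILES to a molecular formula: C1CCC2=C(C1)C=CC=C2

C10H12

Heavy atoms from the SMILES: 10 C.
Implicit hydrogens by atom environment:
  4 × C: 2 H each → 8
  4 × C (aromatic): 1 H each → 4
  2 × C (aromatic): no H
  Total hydrogens = 12.
Molecular formula: C10H12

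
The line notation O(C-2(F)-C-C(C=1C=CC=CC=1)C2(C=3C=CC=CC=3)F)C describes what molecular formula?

C17H16F2O

Heavy atoms from the SMILES: 17 C, 2 F, 1 O.
Implicit hydrogens by atom environment:
  10 × C (aromatic): 1 H each → 10
  2 × C: no H
  2 × C (aromatic): no H
  2 × F: no H
  1 × C: 3 H
  1 × C: 2 H
  1 × C: 1 H
  1 × O: no H
  Total hydrogens = 16.
Molecular formula: C17H16F2O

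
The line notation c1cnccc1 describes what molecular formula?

Heavy atoms from the SMILES: 5 C, 1 N.
Implicit hydrogens by atom environment:
  5 × C (aromatic): 1 H each → 5
  1 × N (aromatic): no H
  Total hydrogens = 5.
Molecular formula: C5H5N

C5H5N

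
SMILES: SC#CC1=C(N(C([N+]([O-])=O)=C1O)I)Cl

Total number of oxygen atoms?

3

The symbol for oxygen appears 3 times in the SMILES.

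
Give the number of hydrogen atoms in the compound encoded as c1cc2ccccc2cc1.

8

Hydrogens are implicit in SMILES; fill each atom to its normal valence:
  8 × C (aromatic): 1 H each → 8
  2 × C (aromatic): no H
  Total hydrogens = 8.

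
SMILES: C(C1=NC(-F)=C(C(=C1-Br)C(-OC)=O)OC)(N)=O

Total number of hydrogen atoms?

Hydrogens are implicit in SMILES; fill each atom to its normal valence:
  5 × C (aromatic): no H
  4 × O: no H
  2 × C: 3 H each → 6
  2 × C: no H
  1 × Br: no H
  1 × F: no H
  1 × N: 2 H
  1 × N (aromatic): no H
  Total hydrogens = 8.

8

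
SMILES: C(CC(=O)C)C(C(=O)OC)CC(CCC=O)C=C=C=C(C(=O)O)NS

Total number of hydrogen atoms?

Hydrogens are implicit in SMILES; fill each atom to its normal valence:
  6 × C: no H
  5 × C: 2 H each → 10
  5 × O: no H
  4 × C: 1 H each → 4
  2 × C: 3 H each → 6
  1 × N: 1 H
  1 × O: 1 H
  1 × S: 1 H
  Total hydrogens = 23.

23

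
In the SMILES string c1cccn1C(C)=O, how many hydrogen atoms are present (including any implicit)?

7

Hydrogens are implicit in SMILES; fill each atom to its normal valence:
  4 × C (aromatic): 1 H each → 4
  1 × C: 3 H
  1 × C: no H
  1 × N (aromatic): no H
  1 × O: no H
  Total hydrogens = 7.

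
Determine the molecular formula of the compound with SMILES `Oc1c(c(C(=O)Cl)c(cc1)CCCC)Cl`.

C11H12Cl2O2

Heavy atoms from the SMILES: 11 C, 2 Cl, 2 O.
Implicit hydrogens by atom environment:
  4 × C (aromatic): no H
  3 × C: 2 H each → 6
  2 × C (aromatic): 1 H each → 2
  2 × Cl: no H
  1 × C: 3 H
  1 × C: no H
  1 × O: 1 H
  1 × O: no H
  Total hydrogens = 12.
Molecular formula: C11H12Cl2O2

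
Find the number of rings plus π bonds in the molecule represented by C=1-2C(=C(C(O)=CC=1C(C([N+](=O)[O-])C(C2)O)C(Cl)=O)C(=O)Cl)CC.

8

Molecular formula from the SMILES: C14H13Cl2NO6.
DoU = (2C + 2 + N − H − X)/2 = (2·14 + 2 + 1 − 13 − 2)/2 = 16/2 = 8.
(Structurally: 2 ring(s) + 6 π bond(s) = 8.)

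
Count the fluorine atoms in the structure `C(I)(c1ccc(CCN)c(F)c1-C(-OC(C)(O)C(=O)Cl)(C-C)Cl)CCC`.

The symbol for fluorine appears 1 time in the SMILES.

1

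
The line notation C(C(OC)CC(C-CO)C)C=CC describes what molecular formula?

C11H22O2

Heavy atoms from the SMILES: 11 C, 2 O.
Implicit hydrogens by atom environment:
  4 × C: 2 H each → 8
  4 × C: 1 H each → 4
  3 × C: 3 H each → 9
  1 × O: 1 H
  1 × O: no H
  Total hydrogens = 22.
Molecular formula: C11H22O2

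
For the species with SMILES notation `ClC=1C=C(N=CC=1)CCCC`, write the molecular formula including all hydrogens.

Heavy atoms from the SMILES: 9 C, 1 Cl, 1 N.
Implicit hydrogens by atom environment:
  3 × C: 2 H each → 6
  3 × C (aromatic): 1 H each → 3
  2 × C (aromatic): no H
  1 × C: 3 H
  1 × Cl: no H
  1 × N (aromatic): no H
  Total hydrogens = 12.
Molecular formula: C9H12ClN

C9H12ClN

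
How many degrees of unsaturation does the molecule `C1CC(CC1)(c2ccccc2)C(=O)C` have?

Molecular formula from the SMILES: C13H16O.
DoU = (2C + 2 + N − H − X)/2 = (2·13 + 2 + 0 − 16 − 0)/2 = 12/2 = 6.
(Structurally: 2 ring(s) + 4 π bond(s) = 6.)

6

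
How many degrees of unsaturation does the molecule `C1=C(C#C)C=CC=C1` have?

6

Molecular formula from the SMILES: C8H6.
DoU = (2C + 2 + N − H − X)/2 = (2·8 + 2 + 0 − 6 − 0)/2 = 12/2 = 6.
(Structurally: 1 ring(s) + 5 π bond(s) = 6.)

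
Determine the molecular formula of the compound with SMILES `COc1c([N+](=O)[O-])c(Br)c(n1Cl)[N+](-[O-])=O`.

C5H3BrClN3O5

Heavy atoms from the SMILES: 1 Br, 5 C, 1 Cl, 3 N, 5 O.
Implicit hydrogens by atom environment:
  4 × C (aromatic): no H
  3 × O: no H
  2 × N (charge +1): no H
  2 × O (charge -1): no H
  1 × Br: no H
  1 × C: 3 H
  1 × Cl: no H
  1 × N (aromatic): no H
  Total hydrogens = 3.
Molecular formula: C5H3BrClN3O5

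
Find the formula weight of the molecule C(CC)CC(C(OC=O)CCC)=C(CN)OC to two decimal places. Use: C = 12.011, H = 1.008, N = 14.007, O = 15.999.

243.35

Molecular formula: C13H25NO3.
M = 13×12.011 + 25×1.008 + 1×14.007 + 3×15.999 = 243.35 g/mol.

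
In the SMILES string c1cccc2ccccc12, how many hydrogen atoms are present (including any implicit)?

8

Hydrogens are implicit in SMILES; fill each atom to its normal valence:
  8 × C (aromatic): 1 H each → 8
  2 × C (aromatic): no H
  Total hydrogens = 8.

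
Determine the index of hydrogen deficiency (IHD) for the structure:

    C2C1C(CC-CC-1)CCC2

Molecular formula from the SMILES: C10H18.
DoU = (2C + 2 + N − H − X)/2 = (2·10 + 2 + 0 − 18 − 0)/2 = 4/2 = 2.
(Structurally: 2 ring(s) + 0 π bond(s) = 2.)

2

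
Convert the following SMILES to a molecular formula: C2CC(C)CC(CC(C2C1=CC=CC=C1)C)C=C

Heavy atoms from the SMILES: 18 C.
Implicit hydrogens by atom environment:
  5 × C: 2 H each → 10
  5 × C: 1 H each → 5
  5 × C (aromatic): 1 H each → 5
  2 × C: 3 H each → 6
  1 × C (aromatic): no H
  Total hydrogens = 26.
Molecular formula: C18H26

C18H26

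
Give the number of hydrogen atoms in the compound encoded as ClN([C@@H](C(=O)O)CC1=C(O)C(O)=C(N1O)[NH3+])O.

11

Hydrogens are implicit in SMILES; fill each atom to its normal valence:
  5 × O: 1 H each → 5
  4 × C (aromatic): no H
  1 × C: 2 H
  1 × C: 1 H
  1 × C: no H
  1 × Cl: no H
  1 × N (charge +1): 3 H
  1 × N (aromatic): no H
  1 × N: no H
  1 × O: no H
  Total hydrogens = 11.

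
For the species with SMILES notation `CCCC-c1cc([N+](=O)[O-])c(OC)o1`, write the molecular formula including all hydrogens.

Heavy atoms from the SMILES: 9 C, 1 N, 4 O.
Implicit hydrogens by atom environment:
  3 × C: 2 H each → 6
  3 × C (aromatic): no H
  2 × C: 3 H each → 6
  2 × O: no H
  1 × C (aromatic): 1 H
  1 × N (charge +1): no H
  1 × O (aromatic): no H
  1 × O (charge -1): no H
  Total hydrogens = 13.
Molecular formula: C9H13NO4

C9H13NO4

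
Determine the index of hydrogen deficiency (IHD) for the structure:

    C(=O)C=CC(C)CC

2

Molecular formula from the SMILES: C7H12O.
DoU = (2C + 2 + N − H − X)/2 = (2·7 + 2 + 0 − 12 − 0)/2 = 4/2 = 2.
(Structurally: 0 ring(s) + 2 π bond(s) = 2.)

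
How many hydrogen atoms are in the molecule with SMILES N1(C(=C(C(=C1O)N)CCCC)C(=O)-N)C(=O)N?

16

Hydrogens are implicit in SMILES; fill each atom to its normal valence:
  4 × C (aromatic): no H
  3 × C: 2 H each → 6
  3 × N: 2 H each → 6
  2 × C: no H
  2 × O: no H
  1 × C: 3 H
  1 × N (aromatic): no H
  1 × O: 1 H
  Total hydrogens = 16.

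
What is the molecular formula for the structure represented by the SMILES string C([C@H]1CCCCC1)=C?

C8H14

Heavy atoms from the SMILES: 8 C.
Implicit hydrogens by atom environment:
  6 × C: 2 H each → 12
  2 × C: 1 H each → 2
  Total hydrogens = 14.
Molecular formula: C8H14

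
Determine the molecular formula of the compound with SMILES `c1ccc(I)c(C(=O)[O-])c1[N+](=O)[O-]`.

C7H3INO4-

Heavy atoms from the SMILES: 7 C, 1 I, 1 N, 4 O.
Implicit hydrogens by atom environment:
  3 × C (aromatic): 1 H each → 3
  3 × C (aromatic): no H
  2 × O: no H
  2 × O (charge -1): no H
  1 × C: no H
  1 × I: no H
  1 × N (charge +1): no H
  Total hydrogens = 3.
Net charge -1.
Molecular formula: C7H3INO4-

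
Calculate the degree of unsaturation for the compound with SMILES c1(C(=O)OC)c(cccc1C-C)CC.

5

Molecular formula from the SMILES: C12H16O2.
DoU = (2C + 2 + N − H − X)/2 = (2·12 + 2 + 0 − 16 − 0)/2 = 10/2 = 5.
(Structurally: 1 ring(s) + 4 π bond(s) = 5.)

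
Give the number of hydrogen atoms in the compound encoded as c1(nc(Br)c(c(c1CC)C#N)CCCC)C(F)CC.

20

Hydrogens are implicit in SMILES; fill each atom to its normal valence:
  5 × C: 2 H each → 10
  5 × C (aromatic): no H
  3 × C: 3 H each → 9
  1 × Br: no H
  1 × C: 1 H
  1 × C: no H
  1 × F: no H
  1 × N (aromatic): no H
  1 × N: no H
  Total hydrogens = 20.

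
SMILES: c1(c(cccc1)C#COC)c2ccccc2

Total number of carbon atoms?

The symbol for carbon appears 15 times in the SMILES. Lowercase c denotes aromatic carbon and counts toward C.

15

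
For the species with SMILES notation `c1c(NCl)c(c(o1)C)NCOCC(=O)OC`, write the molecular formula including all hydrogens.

Heavy atoms from the SMILES: 9 C, 1 Cl, 2 N, 4 O.
Implicit hydrogens by atom environment:
  3 × C (aromatic): no H
  3 × O: no H
  2 × C: 3 H each → 6
  2 × C: 2 H each → 4
  2 × N: 1 H each → 2
  1 × C (aromatic): 1 H
  1 × C: no H
  1 × Cl: no H
  1 × O (aromatic): no H
  Total hydrogens = 13.
Molecular formula: C9H13ClN2O4

C9H13ClN2O4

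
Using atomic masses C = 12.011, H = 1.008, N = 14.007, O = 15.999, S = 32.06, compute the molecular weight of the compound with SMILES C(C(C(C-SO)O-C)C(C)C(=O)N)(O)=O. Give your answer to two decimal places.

Molecular formula: C8H15NO5S.
M = 8×12.011 + 15×1.008 + 1×14.007 + 5×15.999 + 1×32.06 = 237.27 g/mol.

237.27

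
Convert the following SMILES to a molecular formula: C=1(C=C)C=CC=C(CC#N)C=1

C10H9N

Heavy atoms from the SMILES: 10 C, 1 N.
Implicit hydrogens by atom environment:
  4 × C (aromatic): 1 H each → 4
  2 × C: 2 H each → 4
  2 × C (aromatic): no H
  1 × C: 1 H
  1 × C: no H
  1 × N: no H
  Total hydrogens = 9.
Molecular formula: C10H9N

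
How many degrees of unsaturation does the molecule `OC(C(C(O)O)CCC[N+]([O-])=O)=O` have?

2

Molecular formula from the SMILES: C6H11NO6.
DoU = (2C + 2 + N − H − X)/2 = (2·6 + 2 + 1 − 11 − 0)/2 = 4/2 = 2.
(Structurally: 0 ring(s) + 2 π bond(s) = 2.)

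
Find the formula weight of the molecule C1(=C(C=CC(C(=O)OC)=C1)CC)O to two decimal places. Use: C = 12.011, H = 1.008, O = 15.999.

Molecular formula: C10H12O3.
M = 10×12.011 + 12×1.008 + 3×15.999 = 180.20 g/mol.

180.20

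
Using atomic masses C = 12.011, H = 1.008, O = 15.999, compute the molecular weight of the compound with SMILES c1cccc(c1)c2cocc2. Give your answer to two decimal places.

Molecular formula: C10H8O.
M = 10×12.011 + 8×1.008 + 1×15.999 = 144.17 g/mol.

144.17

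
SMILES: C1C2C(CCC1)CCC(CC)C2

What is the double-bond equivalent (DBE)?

Molecular formula from the SMILES: C12H22.
DoU = (2C + 2 + N − H − X)/2 = (2·12 + 2 + 0 − 22 − 0)/2 = 4/2 = 2.
(Structurally: 2 ring(s) + 0 π bond(s) = 2.)

2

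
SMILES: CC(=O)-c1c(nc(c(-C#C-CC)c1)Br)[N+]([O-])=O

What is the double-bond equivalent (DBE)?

8

Molecular formula from the SMILES: C11H9BrN2O3.
DoU = (2C + 2 + N − H − X)/2 = (2·11 + 2 + 2 − 9 − 1)/2 = 16/2 = 8.
(Structurally: 1 ring(s) + 7 π bond(s) = 8.)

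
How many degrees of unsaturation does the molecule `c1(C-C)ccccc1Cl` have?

4

Molecular formula from the SMILES: C8H9Cl.
DoU = (2C + 2 + N − H − X)/2 = (2·8 + 2 + 0 − 9 − 1)/2 = 8/2 = 4.
(Structurally: 1 ring(s) + 3 π bond(s) = 4.)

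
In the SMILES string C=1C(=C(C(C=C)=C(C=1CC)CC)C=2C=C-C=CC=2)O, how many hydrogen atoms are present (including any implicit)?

20

Hydrogens are implicit in SMILES; fill each atom to its normal valence:
  6 × C (aromatic): 1 H each → 6
  6 × C (aromatic): no H
  3 × C: 2 H each → 6
  2 × C: 3 H each → 6
  1 × C: 1 H
  1 × O: 1 H
  Total hydrogens = 20.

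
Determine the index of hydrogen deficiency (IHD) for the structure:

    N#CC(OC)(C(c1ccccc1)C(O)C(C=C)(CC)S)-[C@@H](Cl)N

7

Molecular formula from the SMILES: C17H23ClN2O2S.
DoU = (2C + 2 + N − H − X)/2 = (2·17 + 2 + 2 − 23 − 1)/2 = 14/2 = 7.
(Structurally: 1 ring(s) + 6 π bond(s) = 7.)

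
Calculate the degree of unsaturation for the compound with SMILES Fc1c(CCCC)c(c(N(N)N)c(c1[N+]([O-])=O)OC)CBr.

5

Molecular formula from the SMILES: C12H18BrFN4O3.
DoU = (2C + 2 + N − H − X)/2 = (2·12 + 2 + 4 − 18 − 2)/2 = 10/2 = 5.
(Structurally: 1 ring(s) + 4 π bond(s) = 5.)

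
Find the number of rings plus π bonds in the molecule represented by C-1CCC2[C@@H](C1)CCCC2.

2

Molecular formula from the SMILES: C10H18.
DoU = (2C + 2 + N − H − X)/2 = (2·10 + 2 + 0 − 18 − 0)/2 = 4/2 = 2.
(Structurally: 2 ring(s) + 0 π bond(s) = 2.)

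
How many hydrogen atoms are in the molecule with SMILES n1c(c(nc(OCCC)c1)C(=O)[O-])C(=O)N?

10

Hydrogens are implicit in SMILES; fill each atom to its normal valence:
  3 × C (aromatic): no H
  3 × O: no H
  2 × C: 2 H each → 4
  2 × C: no H
  2 × N (aromatic): no H
  1 × C: 3 H
  1 × C (aromatic): 1 H
  1 × N: 2 H
  1 × O (charge -1): no H
  Total hydrogens = 10.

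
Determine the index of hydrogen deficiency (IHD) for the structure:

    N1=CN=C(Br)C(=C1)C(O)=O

Molecular formula from the SMILES: C5H3BrN2O2.
DoU = (2C + 2 + N − H − X)/2 = (2·5 + 2 + 2 − 3 − 1)/2 = 10/2 = 5.
(Structurally: 1 ring(s) + 4 π bond(s) = 5.)

5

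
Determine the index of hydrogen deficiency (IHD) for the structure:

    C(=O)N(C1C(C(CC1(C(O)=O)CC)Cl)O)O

Molecular formula from the SMILES: C9H14ClNO5.
DoU = (2C + 2 + N − H − X)/2 = (2·9 + 2 + 1 − 14 − 1)/2 = 6/2 = 3.
(Structurally: 1 ring(s) + 2 π bond(s) = 3.)

3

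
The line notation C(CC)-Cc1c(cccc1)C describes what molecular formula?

Heavy atoms from the SMILES: 11 C.
Implicit hydrogens by atom environment:
  4 × C (aromatic): 1 H each → 4
  3 × C: 2 H each → 6
  2 × C: 3 H each → 6
  2 × C (aromatic): no H
  Total hydrogens = 16.
Molecular formula: C11H16

C11H16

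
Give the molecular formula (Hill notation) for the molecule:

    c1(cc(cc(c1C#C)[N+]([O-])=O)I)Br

C8H3BrINO2

Heavy atoms from the SMILES: 1 Br, 8 C, 1 I, 1 N, 2 O.
Implicit hydrogens by atom environment:
  4 × C (aromatic): no H
  2 × C (aromatic): 1 H each → 2
  1 × Br: no H
  1 × C: 1 H
  1 × C: no H
  1 × I: no H
  1 × N (charge +1): no H
  1 × O: no H
  1 × O (charge -1): no H
  Total hydrogens = 3.
Molecular formula: C8H3BrINO2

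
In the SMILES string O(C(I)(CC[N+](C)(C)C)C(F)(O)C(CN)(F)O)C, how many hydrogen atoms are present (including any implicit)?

22

Hydrogens are implicit in SMILES; fill each atom to its normal valence:
  4 × C: 3 H each → 12
  3 × C: 2 H each → 6
  3 × C: no H
  2 × F: no H
  2 × O: 1 H each → 2
  1 × I: no H
  1 × N: 2 H
  1 × N (charge +1): no H
  1 × O: no H
  Total hydrogens = 22.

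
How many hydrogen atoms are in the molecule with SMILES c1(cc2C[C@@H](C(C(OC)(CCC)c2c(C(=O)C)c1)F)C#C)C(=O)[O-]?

20

Hydrogens are implicit in SMILES; fill each atom to its normal valence:
  4 × C (aromatic): no H
  4 × C: no H
  3 × C: 3 H each → 9
  3 × C: 2 H each → 6
  3 × C: 1 H each → 3
  3 × O: no H
  2 × C (aromatic): 1 H each → 2
  1 × F: no H
  1 × O (charge -1): no H
  Total hydrogens = 20.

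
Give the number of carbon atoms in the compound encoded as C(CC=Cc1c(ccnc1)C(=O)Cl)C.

The symbol for carbon appears 11 times in the SMILES. Lowercase c denotes aromatic carbon and counts toward C.

11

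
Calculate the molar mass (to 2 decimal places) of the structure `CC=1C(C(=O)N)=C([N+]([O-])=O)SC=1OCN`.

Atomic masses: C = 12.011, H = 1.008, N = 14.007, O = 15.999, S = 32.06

231.23

Molecular formula: C7H9N3O4S.
M = 7×12.011 + 9×1.008 + 3×14.007 + 4×15.999 + 1×32.06 = 231.23 g/mol.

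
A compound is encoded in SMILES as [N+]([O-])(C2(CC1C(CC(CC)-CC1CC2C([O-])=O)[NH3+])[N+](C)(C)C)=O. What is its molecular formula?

Heavy atoms from the SMILES: 16 C, 3 N, 4 O.
Implicit hydrogens by atom environment:
  5 × C: 2 H each → 10
  5 × C: 1 H each → 5
  4 × C: 3 H each → 12
  2 × C: no H
  2 × N (charge +1): no H
  2 × O: no H
  2 × O (charge -1): no H
  1 × N (charge +1): 3 H
  Total hydrogens = 30.
Net charge +1.
Molecular formula: C16H30N3O4+

C16H30N3O4+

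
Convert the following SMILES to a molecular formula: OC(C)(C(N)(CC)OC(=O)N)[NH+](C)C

C8H20N3O3+

Heavy atoms from the SMILES: 8 C, 3 N, 3 O.
Implicit hydrogens by atom environment:
  4 × C: 3 H each → 12
  3 × C: no H
  2 × N: 2 H each → 4
  2 × O: no H
  1 × C: 2 H
  1 × N (charge +1): 1 H
  1 × O: 1 H
  Total hydrogens = 20.
Net charge +1.
Molecular formula: C8H20N3O3+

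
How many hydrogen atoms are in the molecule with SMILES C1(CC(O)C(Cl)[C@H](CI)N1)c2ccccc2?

Hydrogens are implicit in SMILES; fill each atom to its normal valence:
  5 × C (aromatic): 1 H each → 5
  4 × C: 1 H each → 4
  2 × C: 2 H each → 4
  1 × C (aromatic): no H
  1 × Cl: no H
  1 × I: no H
  1 × N: 1 H
  1 × O: 1 H
  Total hydrogens = 15.

15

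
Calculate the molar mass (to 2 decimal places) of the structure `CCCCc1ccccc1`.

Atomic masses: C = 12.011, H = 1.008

Molecular formula: C10H14.
M = 10×12.011 + 14×1.008 = 134.22 g/mol.

134.22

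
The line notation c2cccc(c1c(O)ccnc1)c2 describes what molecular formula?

C11H9NO

Heavy atoms from the SMILES: 11 C, 1 N, 1 O.
Implicit hydrogens by atom environment:
  8 × C (aromatic): 1 H each → 8
  3 × C (aromatic): no H
  1 × N (aromatic): no H
  1 × O: 1 H
  Total hydrogens = 9.
Molecular formula: C11H9NO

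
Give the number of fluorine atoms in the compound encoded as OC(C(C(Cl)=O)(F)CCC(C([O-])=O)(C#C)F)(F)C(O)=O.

The symbol for fluorine appears 3 times in the SMILES.

3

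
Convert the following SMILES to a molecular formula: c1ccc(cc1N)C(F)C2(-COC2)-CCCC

Heavy atoms from the SMILES: 14 C, 1 F, 1 N, 1 O.
Implicit hydrogens by atom environment:
  5 × C: 2 H each → 10
  4 × C (aromatic): 1 H each → 4
  2 × C (aromatic): no H
  1 × C: 3 H
  1 × C: 1 H
  1 × C: no H
  1 × F: no H
  1 × N: 2 H
  1 × O: no H
  Total hydrogens = 20.
Molecular formula: C14H20FNO

C14H20FNO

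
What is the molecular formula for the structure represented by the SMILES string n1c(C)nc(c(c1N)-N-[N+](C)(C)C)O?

Heavy atoms from the SMILES: 8 C, 5 N, 1 O.
Implicit hydrogens by atom environment:
  4 × C: 3 H each → 12
  4 × C (aromatic): no H
  2 × N (aromatic): no H
  1 × N: 2 H
  1 × N: 1 H
  1 × N (charge +1): no H
  1 × O: 1 H
  Total hydrogens = 16.
Net charge +1.
Molecular formula: C8H16N5O+

C8H16N5O+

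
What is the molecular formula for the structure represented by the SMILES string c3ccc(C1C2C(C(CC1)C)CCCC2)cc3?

C17H24

Heavy atoms from the SMILES: 17 C.
Implicit hydrogens by atom environment:
  6 × C: 2 H each → 12
  5 × C (aromatic): 1 H each → 5
  4 × C: 1 H each → 4
  1 × C: 3 H
  1 × C (aromatic): no H
  Total hydrogens = 24.
Molecular formula: C17H24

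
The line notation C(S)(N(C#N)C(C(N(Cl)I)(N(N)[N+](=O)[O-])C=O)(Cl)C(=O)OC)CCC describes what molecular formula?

Heavy atoms from the SMILES: 10 C, 2 Cl, 1 I, 6 N, 5 O, 1 S.
Implicit hydrogens by atom environment:
  4 × C: no H
  4 × N: no H
  4 × O: no H
  2 × C: 3 H each → 6
  2 × C: 2 H each → 4
  2 × C: 1 H each → 2
  2 × Cl: no H
  1 × I: no H
  1 × N: 2 H
  1 × N (charge +1): no H
  1 × O (charge -1): no H
  1 × S: 1 H
  Total hydrogens = 15.
Molecular formula: C10H15Cl2IN6O5S

C10H15Cl2IN6O5S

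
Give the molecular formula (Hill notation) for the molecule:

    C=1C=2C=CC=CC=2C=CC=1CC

C12H12

Heavy atoms from the SMILES: 12 C.
Implicit hydrogens by atom environment:
  7 × C (aromatic): 1 H each → 7
  3 × C (aromatic): no H
  1 × C: 3 H
  1 × C: 2 H
  Total hydrogens = 12.
Molecular formula: C12H12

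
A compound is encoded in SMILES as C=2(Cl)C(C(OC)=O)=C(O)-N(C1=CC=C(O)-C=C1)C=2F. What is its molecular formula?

C12H9ClFNO4

Heavy atoms from the SMILES: 12 C, 1 Cl, 1 F, 1 N, 4 O.
Implicit hydrogens by atom environment:
  6 × C (aromatic): no H
  4 × C (aromatic): 1 H each → 4
  2 × O: 1 H each → 2
  2 × O: no H
  1 × C: 3 H
  1 × C: no H
  1 × Cl: no H
  1 × F: no H
  1 × N (aromatic): no H
  Total hydrogens = 9.
Molecular formula: C12H9ClFNO4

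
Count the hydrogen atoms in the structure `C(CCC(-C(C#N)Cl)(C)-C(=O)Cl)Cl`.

Hydrogens are implicit in SMILES; fill each atom to its normal valence:
  3 × C: 2 H each → 6
  3 × C: no H
  3 × Cl: no H
  1 × C: 3 H
  1 × C: 1 H
  1 × N: no H
  1 × O: no H
  Total hydrogens = 10.

10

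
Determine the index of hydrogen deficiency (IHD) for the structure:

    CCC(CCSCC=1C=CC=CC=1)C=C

Molecular formula from the SMILES: C14H20S.
DoU = (2C + 2 + N − H − X)/2 = (2·14 + 2 + 0 − 20 − 0)/2 = 10/2 = 5.
(Structurally: 1 ring(s) + 4 π bond(s) = 5.)

5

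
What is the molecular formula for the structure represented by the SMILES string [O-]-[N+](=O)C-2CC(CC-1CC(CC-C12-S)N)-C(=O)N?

Heavy atoms from the SMILES: 11 C, 3 N, 3 O, 1 S.
Implicit hydrogens by atom environment:
  5 × C: 2 H each → 10
  4 × C: 1 H each → 4
  2 × C: no H
  2 × N: 2 H each → 4
  2 × O: no H
  1 × N (charge +1): no H
  1 × O (charge -1): no H
  1 × S: 1 H
  Total hydrogens = 19.
Molecular formula: C11H19N3O3S

C11H19N3O3S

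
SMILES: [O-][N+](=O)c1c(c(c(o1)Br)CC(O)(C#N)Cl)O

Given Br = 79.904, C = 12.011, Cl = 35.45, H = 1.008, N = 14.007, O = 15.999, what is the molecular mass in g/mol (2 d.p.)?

Molecular formula: C7H4BrClN2O5.
M = 1×79.904 + 7×12.011 + 1×35.45 + 4×1.008 + 2×14.007 + 5×15.999 = 311.47 g/mol.

311.47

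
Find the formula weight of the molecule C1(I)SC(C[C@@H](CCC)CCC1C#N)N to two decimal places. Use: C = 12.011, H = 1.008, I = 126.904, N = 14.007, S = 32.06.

Molecular formula: C11H19IN2S.
M = 11×12.011 + 19×1.008 + 1×126.904 + 2×14.007 + 1×32.06 = 338.25 g/mol.

338.25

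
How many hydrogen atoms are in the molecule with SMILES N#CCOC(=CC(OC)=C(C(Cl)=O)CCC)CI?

15

Hydrogens are implicit in SMILES; fill each atom to its normal valence:
  5 × C: no H
  4 × C: 2 H each → 8
  3 × O: no H
  2 × C: 3 H each → 6
  1 × C: 1 H
  1 × Cl: no H
  1 × I: no H
  1 × N: no H
  Total hydrogens = 15.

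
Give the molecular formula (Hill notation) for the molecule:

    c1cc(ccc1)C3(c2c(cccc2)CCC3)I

C16H15I

Heavy atoms from the SMILES: 16 C, 1 I.
Implicit hydrogens by atom environment:
  9 × C (aromatic): 1 H each → 9
  3 × C: 2 H each → 6
  3 × C (aromatic): no H
  1 × C: no H
  1 × I: no H
  Total hydrogens = 15.
Molecular formula: C16H15I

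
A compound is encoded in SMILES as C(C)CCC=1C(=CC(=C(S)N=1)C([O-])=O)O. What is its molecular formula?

Heavy atoms from the SMILES: 10 C, 1 N, 3 O, 1 S.
Implicit hydrogens by atom environment:
  4 × C (aromatic): no H
  3 × C: 2 H each → 6
  1 × C: 3 H
  1 × C (aromatic): 1 H
  1 × C: no H
  1 × N (aromatic): no H
  1 × O: 1 H
  1 × O: no H
  1 × O (charge -1): no H
  1 × S: 1 H
  Total hydrogens = 12.
Net charge -1.
Molecular formula: C10H12NO3S-

C10H12NO3S-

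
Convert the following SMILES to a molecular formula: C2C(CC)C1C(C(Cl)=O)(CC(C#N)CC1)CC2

C14H20ClNO

Heavy atoms from the SMILES: 14 C, 1 Cl, 1 N, 1 O.
Implicit hydrogens by atom environment:
  7 × C: 2 H each → 14
  3 × C: 1 H each → 3
  3 × C: no H
  1 × C: 3 H
  1 × Cl: no H
  1 × N: no H
  1 × O: no H
  Total hydrogens = 20.
Molecular formula: C14H20ClNO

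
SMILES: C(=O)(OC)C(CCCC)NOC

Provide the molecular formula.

C8H17NO3

Heavy atoms from the SMILES: 8 C, 1 N, 3 O.
Implicit hydrogens by atom environment:
  3 × C: 3 H each → 9
  3 × C: 2 H each → 6
  3 × O: no H
  1 × C: 1 H
  1 × C: no H
  1 × N: 1 H
  Total hydrogens = 17.
Molecular formula: C8H17NO3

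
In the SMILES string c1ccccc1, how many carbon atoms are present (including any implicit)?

6

The symbol for carbon appears 6 times in the SMILES. Lowercase c denotes aromatic carbon and counts toward C.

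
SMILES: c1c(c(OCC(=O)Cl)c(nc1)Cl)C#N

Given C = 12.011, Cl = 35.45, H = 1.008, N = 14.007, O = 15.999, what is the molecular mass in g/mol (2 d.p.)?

231.03

Molecular formula: C8H4Cl2N2O2.
M = 8×12.011 + 2×35.45 + 4×1.008 + 2×14.007 + 2×15.999 = 231.03 g/mol.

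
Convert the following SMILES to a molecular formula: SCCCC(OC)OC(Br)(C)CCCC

C11H23BrO2S

Heavy atoms from the SMILES: 1 Br, 11 C, 2 O, 1 S.
Implicit hydrogens by atom environment:
  6 × C: 2 H each → 12
  3 × C: 3 H each → 9
  2 × O: no H
  1 × Br: no H
  1 × C: 1 H
  1 × C: no H
  1 × S: 1 H
  Total hydrogens = 23.
Molecular formula: C11H23BrO2S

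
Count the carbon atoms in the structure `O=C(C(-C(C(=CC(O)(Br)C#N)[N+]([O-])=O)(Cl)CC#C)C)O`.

11

The symbol for carbon appears 11 times in the SMILES. (Cl is a single chlorine, not C + l.)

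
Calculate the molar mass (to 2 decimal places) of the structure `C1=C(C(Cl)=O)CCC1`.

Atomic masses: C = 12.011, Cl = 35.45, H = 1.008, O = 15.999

Molecular formula: C6H7ClO.
M = 6×12.011 + 1×35.45 + 7×1.008 + 1×15.999 = 130.57 g/mol.

130.57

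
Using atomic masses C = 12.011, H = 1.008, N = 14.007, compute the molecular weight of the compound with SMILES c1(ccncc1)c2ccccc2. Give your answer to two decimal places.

155.20

Molecular formula: C11H9N.
M = 11×12.011 + 9×1.008 + 1×14.007 = 155.20 g/mol.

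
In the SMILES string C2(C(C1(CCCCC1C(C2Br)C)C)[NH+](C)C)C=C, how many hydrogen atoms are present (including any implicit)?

Hydrogens are implicit in SMILES; fill each atom to its normal valence:
  6 × C: 1 H each → 6
  5 × C: 2 H each → 10
  4 × C: 3 H each → 12
  1 × Br: no H
  1 × C: no H
  1 × N (charge +1): 1 H
  Total hydrogens = 29.

29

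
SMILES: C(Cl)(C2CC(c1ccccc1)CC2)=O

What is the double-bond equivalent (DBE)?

6

Molecular formula from the SMILES: C12H13ClO.
DoU = (2C + 2 + N − H − X)/2 = (2·12 + 2 + 0 − 13 − 1)/2 = 12/2 = 6.
(Structurally: 2 ring(s) + 4 π bond(s) = 6.)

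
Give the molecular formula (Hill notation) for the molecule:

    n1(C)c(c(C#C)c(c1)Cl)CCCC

C11H14ClN

Heavy atoms from the SMILES: 11 C, 1 Cl, 1 N.
Implicit hydrogens by atom environment:
  3 × C: 2 H each → 6
  3 × C (aromatic): no H
  2 × C: 3 H each → 6
  1 × C (aromatic): 1 H
  1 × C: 1 H
  1 × C: no H
  1 × Cl: no H
  1 × N (aromatic): no H
  Total hydrogens = 14.
Molecular formula: C11H14ClN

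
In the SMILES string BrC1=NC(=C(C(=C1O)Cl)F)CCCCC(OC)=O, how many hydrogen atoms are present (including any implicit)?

12

Hydrogens are implicit in SMILES; fill each atom to its normal valence:
  5 × C (aromatic): no H
  4 × C: 2 H each → 8
  2 × O: no H
  1 × Br: no H
  1 × C: 3 H
  1 × C: no H
  1 × Cl: no H
  1 × F: no H
  1 × N (aromatic): no H
  1 × O: 1 H
  Total hydrogens = 12.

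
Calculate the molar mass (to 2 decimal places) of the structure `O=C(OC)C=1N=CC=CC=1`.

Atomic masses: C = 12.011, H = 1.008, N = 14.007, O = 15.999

137.14

Molecular formula: C7H7NO2.
M = 7×12.011 + 7×1.008 + 1×14.007 + 2×15.999 = 137.14 g/mol.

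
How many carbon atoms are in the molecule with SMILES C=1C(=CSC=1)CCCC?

8

The symbol for carbon appears 8 times in the SMILES.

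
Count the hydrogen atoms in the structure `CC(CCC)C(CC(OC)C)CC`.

26

Hydrogens are implicit in SMILES; fill each atom to its normal valence:
  5 × C: 3 H each → 15
  4 × C: 2 H each → 8
  3 × C: 1 H each → 3
  1 × O: no H
  Total hydrogens = 26.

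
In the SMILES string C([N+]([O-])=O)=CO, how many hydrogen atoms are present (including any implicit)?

Hydrogens are implicit in SMILES; fill each atom to its normal valence:
  2 × C: 1 H each → 2
  1 × N (charge +1): no H
  1 × O: 1 H
  1 × O: no H
  1 × O (charge -1): no H
  Total hydrogens = 3.

3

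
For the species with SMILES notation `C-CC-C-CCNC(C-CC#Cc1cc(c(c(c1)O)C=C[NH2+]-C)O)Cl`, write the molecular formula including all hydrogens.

Heavy atoms from the SMILES: 20 C, 1 Cl, 2 N, 2 O.
Implicit hydrogens by atom environment:
  7 × C: 2 H each → 14
  4 × C (aromatic): no H
  3 × C: 1 H each → 3
  2 × C: 3 H each → 6
  2 × C (aromatic): 1 H each → 2
  2 × C: no H
  2 × O: 1 H each → 2
  1 × Cl: no H
  1 × N (charge +1): 2 H
  1 × N: 1 H
  Total hydrogens = 30.
Net charge +1.
Molecular formula: C20H30ClN2O2+

C20H30ClN2O2+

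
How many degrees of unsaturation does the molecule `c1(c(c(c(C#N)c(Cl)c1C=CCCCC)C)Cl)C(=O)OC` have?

8

Molecular formula from the SMILES: C16H17Cl2NO2.
DoU = (2C + 2 + N − H − X)/2 = (2·16 + 2 + 1 − 17 − 2)/2 = 16/2 = 8.
(Structurally: 1 ring(s) + 7 π bond(s) = 8.)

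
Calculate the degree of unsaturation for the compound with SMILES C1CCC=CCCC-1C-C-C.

2

Molecular formula from the SMILES: C11H20.
DoU = (2C + 2 + N − H − X)/2 = (2·11 + 2 + 0 − 20 − 0)/2 = 4/2 = 2.
(Structurally: 1 ring(s) + 1 π bond(s) = 2.)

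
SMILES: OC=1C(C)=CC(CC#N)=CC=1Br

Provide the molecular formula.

C9H8BrNO

Heavy atoms from the SMILES: 1 Br, 9 C, 1 N, 1 O.
Implicit hydrogens by atom environment:
  4 × C (aromatic): no H
  2 × C (aromatic): 1 H each → 2
  1 × Br: no H
  1 × C: 3 H
  1 × C: 2 H
  1 × C: no H
  1 × N: no H
  1 × O: 1 H
  Total hydrogens = 8.
Molecular formula: C9H8BrNO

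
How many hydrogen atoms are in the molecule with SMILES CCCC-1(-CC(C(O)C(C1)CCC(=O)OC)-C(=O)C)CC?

Hydrogens are implicit in SMILES; fill each atom to its normal valence:
  7 × C: 2 H each → 14
  4 × C: 3 H each → 12
  3 × C: 1 H each → 3
  3 × C: no H
  3 × O: no H
  1 × O: 1 H
  Total hydrogens = 30.

30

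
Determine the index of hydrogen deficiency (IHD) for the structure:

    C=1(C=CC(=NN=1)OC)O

Molecular formula from the SMILES: C5H6N2O2.
DoU = (2C + 2 + N − H − X)/2 = (2·5 + 2 + 2 − 6 − 0)/2 = 8/2 = 4.
(Structurally: 1 ring(s) + 3 π bond(s) = 4.)

4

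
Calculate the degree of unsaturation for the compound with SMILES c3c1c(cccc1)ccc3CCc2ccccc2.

11

Molecular formula from the SMILES: C18H16.
DoU = (2C + 2 + N − H − X)/2 = (2·18 + 2 + 0 − 16 − 0)/2 = 22/2 = 11.
(Structurally: 3 ring(s) + 8 π bond(s) = 11.)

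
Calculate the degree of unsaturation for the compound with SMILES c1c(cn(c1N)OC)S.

Molecular formula from the SMILES: C5H8N2OS.
DoU = (2C + 2 + N − H − X)/2 = (2·5 + 2 + 2 − 8 − 0)/2 = 6/2 = 3.
(Structurally: 1 ring(s) + 2 π bond(s) = 3.)

3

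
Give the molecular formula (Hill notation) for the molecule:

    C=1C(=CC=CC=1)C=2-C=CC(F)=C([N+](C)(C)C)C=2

C15H17FN+

Heavy atoms from the SMILES: 15 C, 1 F, 1 N.
Implicit hydrogens by atom environment:
  8 × C (aromatic): 1 H each → 8
  4 × C (aromatic): no H
  3 × C: 3 H each → 9
  1 × F: no H
  1 × N (charge +1): no H
  Total hydrogens = 17.
Net charge +1.
Molecular formula: C15H17FN+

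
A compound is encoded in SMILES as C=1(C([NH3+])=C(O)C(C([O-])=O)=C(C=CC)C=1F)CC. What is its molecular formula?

C12H14FNO3

Heavy atoms from the SMILES: 12 C, 1 F, 1 N, 3 O.
Implicit hydrogens by atom environment:
  6 × C (aromatic): no H
  2 × C: 3 H each → 6
  2 × C: 1 H each → 2
  1 × C: 2 H
  1 × C: no H
  1 × F: no H
  1 × N (charge +1): 3 H
  1 × O: 1 H
  1 × O: no H
  1 × O (charge -1): no H
  Total hydrogens = 14.
Molecular formula: C12H14FNO3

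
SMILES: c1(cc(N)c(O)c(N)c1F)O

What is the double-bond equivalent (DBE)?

4

Molecular formula from the SMILES: C6H7FN2O2.
DoU = (2C + 2 + N − H − X)/2 = (2·6 + 2 + 2 − 7 − 1)/2 = 8/2 = 4.
(Structurally: 1 ring(s) + 3 π bond(s) = 4.)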